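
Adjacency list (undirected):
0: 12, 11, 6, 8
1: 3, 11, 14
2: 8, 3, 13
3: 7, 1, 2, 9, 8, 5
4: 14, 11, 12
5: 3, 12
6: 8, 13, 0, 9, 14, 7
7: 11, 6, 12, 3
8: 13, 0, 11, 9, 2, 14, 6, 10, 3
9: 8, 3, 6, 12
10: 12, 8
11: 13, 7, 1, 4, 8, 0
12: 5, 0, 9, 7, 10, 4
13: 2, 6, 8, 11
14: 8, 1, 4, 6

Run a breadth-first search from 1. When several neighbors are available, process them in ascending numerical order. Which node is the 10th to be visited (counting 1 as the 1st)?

Visit 1; enqueue 3, 11, 14 → queue [3, 11, 14]
Visit 3; enqueue 2, 5, 7, 8, 9 → queue [11, 14, 2, 5, 7, 8, 9]
Visit 11; enqueue 0, 4, 13 → queue [14, 2, 5, 7, 8, 9, 0, 4, 13]
Visit 14; enqueue 6 → queue [2, 5, 7, 8, 9, 0, 4, 13, 6]
Visit 2 → queue [5, 7, 8, 9, 0, 4, 13, 6]
Visit 5; enqueue 12 → queue [7, 8, 9, 0, 4, 13, 6, 12]
Visit 7 → queue [8, 9, 0, 4, 13, 6, 12]
Visit 8; enqueue 10 → queue [9, 0, 4, 13, 6, 12, 10]
Visit 9 → queue [0, 4, 13, 6, 12, 10]
Visit 0 → queue [4, 13, 6, 12, 10]
Visit 4 → queue [13, 6, 12, 10]
Visit 13 → queue [6, 12, 10]
Visit 6 → queue [12, 10]
Visit 12 → queue [10]
Visit 10 → queue []

Visit order: 1, 3, 11, 14, 2, 5, 7, 8, 9, 0, 4, 13, 6, 12, 10

0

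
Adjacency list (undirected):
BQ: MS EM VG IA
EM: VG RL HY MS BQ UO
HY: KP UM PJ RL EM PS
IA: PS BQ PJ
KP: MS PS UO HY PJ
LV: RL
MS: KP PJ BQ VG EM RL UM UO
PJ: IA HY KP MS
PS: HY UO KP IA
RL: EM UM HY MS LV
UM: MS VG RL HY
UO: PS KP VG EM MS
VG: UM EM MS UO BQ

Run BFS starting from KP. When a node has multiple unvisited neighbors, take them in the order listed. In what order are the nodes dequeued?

KP MS PS UO HY PJ BQ VG EM RL UM IA LV

Visit KP; enqueue MS, PS, UO, HY, PJ → queue [MS, PS, UO, HY, PJ]
Visit MS; enqueue BQ, VG, EM, RL, UM → queue [PS, UO, HY, PJ, BQ, VG, EM, RL, UM]
Visit PS; enqueue IA → queue [UO, HY, PJ, BQ, VG, EM, RL, UM, IA]
Visit UO → queue [HY, PJ, BQ, VG, EM, RL, UM, IA]
Visit HY → queue [PJ, BQ, VG, EM, RL, UM, IA]
Visit PJ → queue [BQ, VG, EM, RL, UM, IA]
Visit BQ → queue [VG, EM, RL, UM, IA]
Visit VG → queue [EM, RL, UM, IA]
Visit EM → queue [RL, UM, IA]
Visit RL; enqueue LV → queue [UM, IA, LV]
Visit UM → queue [IA, LV]
Visit IA → queue [LV]
Visit LV → queue []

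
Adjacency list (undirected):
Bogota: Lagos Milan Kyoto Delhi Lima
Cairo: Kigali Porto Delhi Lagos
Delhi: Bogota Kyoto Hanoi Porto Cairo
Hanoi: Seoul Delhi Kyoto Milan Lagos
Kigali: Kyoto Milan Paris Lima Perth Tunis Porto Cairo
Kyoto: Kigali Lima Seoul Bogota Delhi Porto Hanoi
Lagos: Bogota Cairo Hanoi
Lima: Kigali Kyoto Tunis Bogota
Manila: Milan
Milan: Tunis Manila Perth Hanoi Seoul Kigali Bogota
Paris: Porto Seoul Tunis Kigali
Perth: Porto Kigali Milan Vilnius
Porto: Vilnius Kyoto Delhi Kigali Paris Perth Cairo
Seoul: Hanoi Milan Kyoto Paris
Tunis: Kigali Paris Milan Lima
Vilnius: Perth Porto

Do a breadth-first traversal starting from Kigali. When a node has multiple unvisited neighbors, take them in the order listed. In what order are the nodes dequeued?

Visit Kigali; enqueue Kyoto, Milan, Paris, Lima, Perth, Tunis, Porto, Cairo → queue [Kyoto, Milan, Paris, Lima, Perth, Tunis, Porto, Cairo]
Visit Kyoto; enqueue Seoul, Bogota, Delhi, Hanoi → queue [Milan, Paris, Lima, Perth, Tunis, Porto, Cairo, Seoul, Bogota, Delhi, Hanoi]
Visit Milan; enqueue Manila → queue [Paris, Lima, Perth, Tunis, Porto, Cairo, Seoul, Bogota, Delhi, Hanoi, Manila]
Visit Paris → queue [Lima, Perth, Tunis, Porto, Cairo, Seoul, Bogota, Delhi, Hanoi, Manila]
Visit Lima → queue [Perth, Tunis, Porto, Cairo, Seoul, Bogota, Delhi, Hanoi, Manila]
Visit Perth; enqueue Vilnius → queue [Tunis, Porto, Cairo, Seoul, Bogota, Delhi, Hanoi, Manila, Vilnius]
Visit Tunis → queue [Porto, Cairo, Seoul, Bogota, Delhi, Hanoi, Manila, Vilnius]
Visit Porto → queue [Cairo, Seoul, Bogota, Delhi, Hanoi, Manila, Vilnius]
Visit Cairo; enqueue Lagos → queue [Seoul, Bogota, Delhi, Hanoi, Manila, Vilnius, Lagos]
Visit Seoul → queue [Bogota, Delhi, Hanoi, Manila, Vilnius, Lagos]
Visit Bogota → queue [Delhi, Hanoi, Manila, Vilnius, Lagos]
Visit Delhi → queue [Hanoi, Manila, Vilnius, Lagos]
Visit Hanoi → queue [Manila, Vilnius, Lagos]
Visit Manila → queue [Vilnius, Lagos]
Visit Vilnius → queue [Lagos]
Visit Lagos → queue []

Kigali Kyoto Milan Paris Lima Perth Tunis Porto Cairo Seoul Bogota Delhi Hanoi Manila Vilnius Lagos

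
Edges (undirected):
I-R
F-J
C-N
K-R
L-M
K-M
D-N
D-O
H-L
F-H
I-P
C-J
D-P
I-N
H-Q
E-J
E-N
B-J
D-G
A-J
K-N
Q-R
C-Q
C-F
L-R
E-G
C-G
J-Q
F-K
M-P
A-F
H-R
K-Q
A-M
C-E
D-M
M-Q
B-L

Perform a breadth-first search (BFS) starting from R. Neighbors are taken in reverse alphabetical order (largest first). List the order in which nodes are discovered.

Visit R; enqueue Q, L, K, I, H → queue [Q, L, K, I, H]
Visit Q; enqueue M, J, C → queue [L, K, I, H, M, J, C]
Visit L; enqueue B → queue [K, I, H, M, J, C, B]
Visit K; enqueue N, F → queue [I, H, M, J, C, B, N, F]
Visit I; enqueue P → queue [H, M, J, C, B, N, F, P]
Visit H → queue [M, J, C, B, N, F, P]
Visit M; enqueue D, A → queue [J, C, B, N, F, P, D, A]
Visit J; enqueue E → queue [C, B, N, F, P, D, A, E]
Visit C; enqueue G → queue [B, N, F, P, D, A, E, G]
Visit B → queue [N, F, P, D, A, E, G]
Visit N → queue [F, P, D, A, E, G]
Visit F → queue [P, D, A, E, G]
Visit P → queue [D, A, E, G]
Visit D; enqueue O → queue [A, E, G, O]
Visit A → queue [E, G, O]
Visit E → queue [G, O]
Visit G → queue [O]
Visit O → queue []

R Q L K I H M J C B N F P D A E G O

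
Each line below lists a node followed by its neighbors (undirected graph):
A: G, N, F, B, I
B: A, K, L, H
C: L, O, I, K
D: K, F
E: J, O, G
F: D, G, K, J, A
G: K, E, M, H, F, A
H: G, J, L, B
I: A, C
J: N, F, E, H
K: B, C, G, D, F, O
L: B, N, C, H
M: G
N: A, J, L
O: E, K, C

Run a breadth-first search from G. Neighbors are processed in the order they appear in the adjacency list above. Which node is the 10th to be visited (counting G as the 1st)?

Visit G; enqueue K, E, M, H, F, A → queue [K, E, M, H, F, A]
Visit K; enqueue B, C, D, O → queue [E, M, H, F, A, B, C, D, O]
Visit E; enqueue J → queue [M, H, F, A, B, C, D, O, J]
Visit M → queue [H, F, A, B, C, D, O, J]
Visit H; enqueue L → queue [F, A, B, C, D, O, J, L]
Visit F → queue [A, B, C, D, O, J, L]
Visit A; enqueue N, I → queue [B, C, D, O, J, L, N, I]
Visit B → queue [C, D, O, J, L, N, I]
Visit C → queue [D, O, J, L, N, I]
Visit D → queue [O, J, L, N, I]
Visit O → queue [J, L, N, I]
Visit J → queue [L, N, I]
Visit L → queue [N, I]
Visit N → queue [I]
Visit I → queue []

Visit order: G, K, E, M, H, F, A, B, C, D, O, J, L, N, I

D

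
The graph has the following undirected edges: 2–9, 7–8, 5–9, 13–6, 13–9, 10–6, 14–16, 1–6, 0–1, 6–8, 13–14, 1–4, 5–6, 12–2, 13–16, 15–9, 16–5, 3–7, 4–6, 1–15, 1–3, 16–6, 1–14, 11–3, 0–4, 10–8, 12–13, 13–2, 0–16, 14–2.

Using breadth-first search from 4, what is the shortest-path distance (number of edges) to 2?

Level 0: 4
Level 1: 0, 1, 6
Level 2: 3, 5, 8, 10, 13, 14, 15, 16
Level 3: 2, 7, 9, 11, 12
2 first appears at level 3.

3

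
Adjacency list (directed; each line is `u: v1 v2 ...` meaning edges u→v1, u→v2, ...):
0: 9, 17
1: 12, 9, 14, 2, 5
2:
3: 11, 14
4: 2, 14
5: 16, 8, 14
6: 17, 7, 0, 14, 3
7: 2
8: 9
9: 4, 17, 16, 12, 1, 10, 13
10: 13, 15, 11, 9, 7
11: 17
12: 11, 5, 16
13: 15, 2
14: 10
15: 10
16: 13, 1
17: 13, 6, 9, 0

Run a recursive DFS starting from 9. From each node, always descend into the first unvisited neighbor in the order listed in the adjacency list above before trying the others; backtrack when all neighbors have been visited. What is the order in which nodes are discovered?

Visit 9
9 → 4
4 → 2
4 → 14
14 → 10
10 → 13
13 → 15
10 → 11
11 → 17
17 → 6
6 → 7
6 → 0
6 → 3
9 → 16
16 → 1
1 → 12
12 → 5
5 → 8

9 → 4 → 2 → 14 → 10 → 13 → 15 → 11 → 17 → 6 → 7 → 0 → 3 → 16 → 1 → 12 → 5 → 8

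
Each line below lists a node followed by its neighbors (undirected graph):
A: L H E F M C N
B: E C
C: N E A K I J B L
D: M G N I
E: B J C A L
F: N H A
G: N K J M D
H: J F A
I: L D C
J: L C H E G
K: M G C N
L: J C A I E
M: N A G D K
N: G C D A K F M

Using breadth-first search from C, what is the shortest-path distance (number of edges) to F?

2

Level 0: C
Level 1: A, B, E, I, J, K, L, N
Level 2: D, F, G, H, M
F first appears at level 2.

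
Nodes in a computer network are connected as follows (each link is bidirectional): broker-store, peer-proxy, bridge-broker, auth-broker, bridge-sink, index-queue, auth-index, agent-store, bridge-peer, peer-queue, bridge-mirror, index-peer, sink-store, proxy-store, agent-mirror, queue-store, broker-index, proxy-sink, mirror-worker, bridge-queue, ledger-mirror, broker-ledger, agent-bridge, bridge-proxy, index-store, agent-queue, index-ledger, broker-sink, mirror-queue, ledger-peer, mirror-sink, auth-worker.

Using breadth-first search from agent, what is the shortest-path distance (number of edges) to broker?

2

Level 0: agent
Level 1: bridge, mirror, queue, store
Level 2: broker, index, ledger, peer, proxy, sink, worker
Level 3: auth
broker first appears at level 2.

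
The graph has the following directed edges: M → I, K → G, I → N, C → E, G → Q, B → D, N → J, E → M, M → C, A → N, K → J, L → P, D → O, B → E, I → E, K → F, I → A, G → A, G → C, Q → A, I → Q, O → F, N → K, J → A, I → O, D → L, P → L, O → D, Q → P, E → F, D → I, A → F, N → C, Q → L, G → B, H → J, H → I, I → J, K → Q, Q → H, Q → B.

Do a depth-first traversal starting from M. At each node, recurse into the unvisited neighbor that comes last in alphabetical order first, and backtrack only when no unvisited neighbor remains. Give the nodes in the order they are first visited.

Visit M
M → I
I → Q
Q → P
P → L
Q → H
H → J
J → A
A → N
N → K
K → G
G → C
C → E
E → F
G → B
B → D
D → O

M I Q P L H J A N K G C E F B D O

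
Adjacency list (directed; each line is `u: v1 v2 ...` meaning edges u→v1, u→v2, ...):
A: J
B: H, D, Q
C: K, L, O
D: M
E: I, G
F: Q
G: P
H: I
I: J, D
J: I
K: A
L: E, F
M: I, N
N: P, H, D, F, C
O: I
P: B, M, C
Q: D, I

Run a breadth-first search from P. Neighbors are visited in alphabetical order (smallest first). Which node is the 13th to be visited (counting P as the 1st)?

A

Visit P; enqueue B, C, M → queue [B, C, M]
Visit B; enqueue D, H, Q → queue [C, M, D, H, Q]
Visit C; enqueue K, L, O → queue [M, D, H, Q, K, L, O]
Visit M; enqueue I, N → queue [D, H, Q, K, L, O, I, N]
Visit D → queue [H, Q, K, L, O, I, N]
Visit H → queue [Q, K, L, O, I, N]
Visit Q → queue [K, L, O, I, N]
Visit K; enqueue A → queue [L, O, I, N, A]
Visit L; enqueue E, F → queue [O, I, N, A, E, F]
Visit O → queue [I, N, A, E, F]
Visit I; enqueue J → queue [N, A, E, F, J]
Visit N → queue [A, E, F, J]
Visit A → queue [E, F, J]
Visit E; enqueue G → queue [F, J, G]
Visit F → queue [J, G]
Visit J → queue [G]
Visit G → queue []

Visit order: P, B, C, M, D, H, Q, K, L, O, I, N, A, E, F, J, G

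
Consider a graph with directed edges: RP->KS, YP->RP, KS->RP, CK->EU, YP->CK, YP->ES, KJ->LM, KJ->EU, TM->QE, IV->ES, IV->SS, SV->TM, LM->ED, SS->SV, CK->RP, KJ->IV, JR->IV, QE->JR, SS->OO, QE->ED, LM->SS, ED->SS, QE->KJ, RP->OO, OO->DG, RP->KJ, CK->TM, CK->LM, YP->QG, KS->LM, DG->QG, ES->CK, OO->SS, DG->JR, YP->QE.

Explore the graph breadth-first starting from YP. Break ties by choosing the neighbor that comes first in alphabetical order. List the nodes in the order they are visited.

YP -> CK -> ES -> QE -> QG -> RP -> EU -> LM -> TM -> ED -> JR -> KJ -> KS -> OO -> SS -> IV -> DG -> SV

Visit YP; enqueue CK, ES, QE, QG, RP → queue [CK, ES, QE, QG, RP]
Visit CK; enqueue EU, LM, TM → queue [ES, QE, QG, RP, EU, LM, TM]
Visit ES → queue [QE, QG, RP, EU, LM, TM]
Visit QE; enqueue ED, JR, KJ → queue [QG, RP, EU, LM, TM, ED, JR, KJ]
Visit QG → queue [RP, EU, LM, TM, ED, JR, KJ]
Visit RP; enqueue KS, OO → queue [EU, LM, TM, ED, JR, KJ, KS, OO]
Visit EU → queue [LM, TM, ED, JR, KJ, KS, OO]
Visit LM; enqueue SS → queue [TM, ED, JR, KJ, KS, OO, SS]
Visit TM → queue [ED, JR, KJ, KS, OO, SS]
Visit ED → queue [JR, KJ, KS, OO, SS]
Visit JR; enqueue IV → queue [KJ, KS, OO, SS, IV]
Visit KJ → queue [KS, OO, SS, IV]
Visit KS → queue [OO, SS, IV]
Visit OO; enqueue DG → queue [SS, IV, DG]
Visit SS; enqueue SV → queue [IV, DG, SV]
Visit IV → queue [DG, SV]
Visit DG → queue [SV]
Visit SV → queue []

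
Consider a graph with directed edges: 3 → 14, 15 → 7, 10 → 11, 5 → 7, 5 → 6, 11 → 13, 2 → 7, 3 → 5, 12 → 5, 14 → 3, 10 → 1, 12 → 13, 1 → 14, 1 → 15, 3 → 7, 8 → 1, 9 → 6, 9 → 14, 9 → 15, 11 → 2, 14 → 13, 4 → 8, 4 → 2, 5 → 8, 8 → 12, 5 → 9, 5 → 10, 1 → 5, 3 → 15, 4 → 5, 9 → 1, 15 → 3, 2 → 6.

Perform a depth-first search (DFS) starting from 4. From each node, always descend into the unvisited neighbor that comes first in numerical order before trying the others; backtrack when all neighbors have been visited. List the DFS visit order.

Visit 4
4 → 2
2 → 6
2 → 7
4 → 5
5 → 8
8 → 1
1 → 14
14 → 3
3 → 15
14 → 13
8 → 12
5 → 9
5 → 10
10 → 11

4, 2, 6, 7, 5, 8, 1, 14, 3, 15, 13, 12, 9, 10, 11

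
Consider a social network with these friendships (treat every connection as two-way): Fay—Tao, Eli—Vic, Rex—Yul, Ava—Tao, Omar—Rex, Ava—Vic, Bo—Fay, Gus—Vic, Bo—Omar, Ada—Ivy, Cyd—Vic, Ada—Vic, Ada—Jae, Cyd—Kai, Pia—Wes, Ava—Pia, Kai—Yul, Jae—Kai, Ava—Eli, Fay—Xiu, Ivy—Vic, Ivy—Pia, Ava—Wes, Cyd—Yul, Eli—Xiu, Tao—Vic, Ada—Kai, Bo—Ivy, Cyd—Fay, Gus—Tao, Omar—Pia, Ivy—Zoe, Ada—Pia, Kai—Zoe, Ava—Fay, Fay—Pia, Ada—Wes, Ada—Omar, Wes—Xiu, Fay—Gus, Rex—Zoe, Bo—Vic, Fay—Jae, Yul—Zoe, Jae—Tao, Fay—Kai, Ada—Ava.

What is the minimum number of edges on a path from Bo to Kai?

2

Level 0: Bo
Level 1: Fay, Ivy, Omar, Vic
Level 2: Ada, Ava, Cyd, Eli, Gus, Jae, Kai, Pia, Rex, Tao, Xiu, Zoe
Level 3: Wes, Yul
Kai first appears at level 2.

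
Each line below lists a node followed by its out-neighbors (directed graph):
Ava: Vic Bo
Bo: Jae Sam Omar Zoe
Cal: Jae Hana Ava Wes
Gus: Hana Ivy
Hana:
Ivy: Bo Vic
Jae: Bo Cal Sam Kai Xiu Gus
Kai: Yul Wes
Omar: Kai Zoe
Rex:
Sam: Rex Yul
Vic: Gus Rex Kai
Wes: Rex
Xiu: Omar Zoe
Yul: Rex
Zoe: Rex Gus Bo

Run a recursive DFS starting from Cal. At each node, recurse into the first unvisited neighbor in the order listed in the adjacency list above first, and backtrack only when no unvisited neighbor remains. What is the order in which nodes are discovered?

Cal → Jae → Bo → Sam → Rex → Yul → Omar → Kai → Wes → Zoe → Gus → Hana → Ivy → Vic → Xiu → Ava

Visit Cal
Cal → Jae
Jae → Bo
Bo → Sam
Sam → Rex
Sam → Yul
Bo → Omar
Omar → Kai
Kai → Wes
Omar → Zoe
Zoe → Gus
Gus → Hana
Gus → Ivy
Ivy → Vic
Jae → Xiu
Cal → Ava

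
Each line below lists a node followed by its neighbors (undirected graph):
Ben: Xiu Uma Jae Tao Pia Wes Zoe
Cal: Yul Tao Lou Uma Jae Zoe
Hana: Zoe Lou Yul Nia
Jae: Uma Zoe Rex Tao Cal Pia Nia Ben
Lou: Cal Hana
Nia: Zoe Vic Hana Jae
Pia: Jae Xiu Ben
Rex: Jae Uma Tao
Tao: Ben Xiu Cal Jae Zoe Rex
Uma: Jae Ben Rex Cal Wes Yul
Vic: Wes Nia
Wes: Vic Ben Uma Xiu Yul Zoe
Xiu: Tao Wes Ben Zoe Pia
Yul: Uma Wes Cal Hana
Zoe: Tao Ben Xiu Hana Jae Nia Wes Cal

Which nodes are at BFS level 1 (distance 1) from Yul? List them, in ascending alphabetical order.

Cal, Hana, Uma, Wes

Level 0: Yul
Level 1: Cal, Hana, Uma, Wes
Level 2: Ben, Jae, Lou, Nia, Rex, Tao, Vic, Xiu, Zoe
Level 3: Pia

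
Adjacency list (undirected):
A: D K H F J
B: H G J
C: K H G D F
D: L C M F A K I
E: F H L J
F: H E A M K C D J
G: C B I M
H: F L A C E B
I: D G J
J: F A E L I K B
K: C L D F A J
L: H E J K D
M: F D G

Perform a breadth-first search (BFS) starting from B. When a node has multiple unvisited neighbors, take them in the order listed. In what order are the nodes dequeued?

Visit B; enqueue H, G, J → queue [H, G, J]
Visit H; enqueue F, L, A, C, E → queue [G, J, F, L, A, C, E]
Visit G; enqueue I, M → queue [J, F, L, A, C, E, I, M]
Visit J; enqueue K → queue [F, L, A, C, E, I, M, K]
Visit F; enqueue D → queue [L, A, C, E, I, M, K, D]
Visit L → queue [A, C, E, I, M, K, D]
Visit A → queue [C, E, I, M, K, D]
Visit C → queue [E, I, M, K, D]
Visit E → queue [I, M, K, D]
Visit I → queue [M, K, D]
Visit M → queue [K, D]
Visit K → queue [D]
Visit D → queue []

B -> H -> G -> J -> F -> L -> A -> C -> E -> I -> M -> K -> D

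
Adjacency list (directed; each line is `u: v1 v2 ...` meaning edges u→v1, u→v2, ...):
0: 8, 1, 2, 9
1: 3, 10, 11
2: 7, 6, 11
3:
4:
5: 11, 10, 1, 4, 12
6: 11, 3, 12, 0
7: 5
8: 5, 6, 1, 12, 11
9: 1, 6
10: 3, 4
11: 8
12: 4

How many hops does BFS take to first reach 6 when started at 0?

2

Level 0: 0
Level 1: 1, 2, 8, 9
Level 2: 3, 5, 6, 7, 10, 11, 12
Level 3: 4
6 first appears at level 2.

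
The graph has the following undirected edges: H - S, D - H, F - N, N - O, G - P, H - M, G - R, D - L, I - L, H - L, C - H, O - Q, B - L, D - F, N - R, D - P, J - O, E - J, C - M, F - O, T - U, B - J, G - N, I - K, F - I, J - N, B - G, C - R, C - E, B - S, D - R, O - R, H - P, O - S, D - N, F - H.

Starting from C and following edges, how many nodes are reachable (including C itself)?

BFS from C visits: C, R, M, H, E, O, N, G, D, S, P, L, F, J, Q, B, I, K
Reachable nodes: 18 of 20 total.

18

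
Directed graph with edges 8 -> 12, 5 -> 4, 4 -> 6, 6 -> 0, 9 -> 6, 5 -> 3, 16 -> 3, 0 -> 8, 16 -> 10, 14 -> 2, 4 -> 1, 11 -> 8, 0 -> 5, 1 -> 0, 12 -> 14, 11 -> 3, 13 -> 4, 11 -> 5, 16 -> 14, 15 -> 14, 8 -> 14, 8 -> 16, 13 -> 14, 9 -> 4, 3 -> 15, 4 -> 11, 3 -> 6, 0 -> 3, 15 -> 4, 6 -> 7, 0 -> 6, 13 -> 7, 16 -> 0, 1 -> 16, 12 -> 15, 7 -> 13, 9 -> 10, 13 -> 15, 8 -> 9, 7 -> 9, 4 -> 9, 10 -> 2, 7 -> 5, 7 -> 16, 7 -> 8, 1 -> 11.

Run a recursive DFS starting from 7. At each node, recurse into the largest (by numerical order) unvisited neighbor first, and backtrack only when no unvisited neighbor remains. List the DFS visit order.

7 16 14 2 10 3 15 4 11 8 12 9 6 0 5 1 13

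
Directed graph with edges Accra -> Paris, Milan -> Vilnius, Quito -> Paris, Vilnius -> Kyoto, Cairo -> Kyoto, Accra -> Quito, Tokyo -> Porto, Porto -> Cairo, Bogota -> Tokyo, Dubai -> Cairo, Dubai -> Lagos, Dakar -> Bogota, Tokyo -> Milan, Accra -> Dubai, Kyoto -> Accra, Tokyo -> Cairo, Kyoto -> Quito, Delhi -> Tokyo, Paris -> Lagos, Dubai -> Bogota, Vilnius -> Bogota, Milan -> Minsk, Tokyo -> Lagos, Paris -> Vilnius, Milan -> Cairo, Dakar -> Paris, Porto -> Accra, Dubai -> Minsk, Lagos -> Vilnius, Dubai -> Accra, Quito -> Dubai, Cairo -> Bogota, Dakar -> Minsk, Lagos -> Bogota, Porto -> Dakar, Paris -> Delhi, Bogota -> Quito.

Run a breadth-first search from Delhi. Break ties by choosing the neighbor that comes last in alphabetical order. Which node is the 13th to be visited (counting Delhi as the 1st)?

Visit Delhi; enqueue Tokyo → queue [Tokyo]
Visit Tokyo; enqueue Porto, Milan, Lagos, Cairo → queue [Porto, Milan, Lagos, Cairo]
Visit Porto; enqueue Dakar, Accra → queue [Milan, Lagos, Cairo, Dakar, Accra]
Visit Milan; enqueue Vilnius, Minsk → queue [Lagos, Cairo, Dakar, Accra, Vilnius, Minsk]
Visit Lagos; enqueue Bogota → queue [Cairo, Dakar, Accra, Vilnius, Minsk, Bogota]
Visit Cairo; enqueue Kyoto → queue [Dakar, Accra, Vilnius, Minsk, Bogota, Kyoto]
Visit Dakar; enqueue Paris → queue [Accra, Vilnius, Minsk, Bogota, Kyoto, Paris]
Visit Accra; enqueue Quito, Dubai → queue [Vilnius, Minsk, Bogota, Kyoto, Paris, Quito, Dubai]
Visit Vilnius → queue [Minsk, Bogota, Kyoto, Paris, Quito, Dubai]
Visit Minsk → queue [Bogota, Kyoto, Paris, Quito, Dubai]
Visit Bogota → queue [Kyoto, Paris, Quito, Dubai]
Visit Kyoto → queue [Paris, Quito, Dubai]
Visit Paris → queue [Quito, Dubai]
Visit Quito → queue [Dubai]
Visit Dubai → queue []

Visit order: Delhi, Tokyo, Porto, Milan, Lagos, Cairo, Dakar, Accra, Vilnius, Minsk, Bogota, Kyoto, Paris, Quito, Dubai

Paris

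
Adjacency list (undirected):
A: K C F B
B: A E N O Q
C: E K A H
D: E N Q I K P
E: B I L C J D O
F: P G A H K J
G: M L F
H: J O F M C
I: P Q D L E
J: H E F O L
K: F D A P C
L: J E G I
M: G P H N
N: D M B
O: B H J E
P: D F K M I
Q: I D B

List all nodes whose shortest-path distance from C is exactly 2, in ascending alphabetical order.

Level 0: C
Level 1: A, E, H, K
Level 2: B, D, F, I, J, L, M, O, P
Level 3: G, N, Q

B, D, F, I, J, L, M, O, P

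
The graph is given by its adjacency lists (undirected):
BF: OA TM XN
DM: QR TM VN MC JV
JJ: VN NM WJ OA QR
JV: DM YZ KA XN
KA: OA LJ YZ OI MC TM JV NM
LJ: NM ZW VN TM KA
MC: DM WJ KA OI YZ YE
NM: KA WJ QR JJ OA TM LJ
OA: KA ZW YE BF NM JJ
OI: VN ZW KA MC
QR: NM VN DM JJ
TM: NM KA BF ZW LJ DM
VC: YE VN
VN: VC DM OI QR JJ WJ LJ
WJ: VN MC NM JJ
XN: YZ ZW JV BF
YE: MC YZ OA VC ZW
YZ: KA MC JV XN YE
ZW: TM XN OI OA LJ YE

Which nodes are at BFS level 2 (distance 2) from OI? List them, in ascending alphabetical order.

DM, JJ, JV, LJ, NM, OA, QR, TM, VC, WJ, XN, YE, YZ

Level 0: OI
Level 1: KA, MC, VN, ZW
Level 2: DM, JJ, JV, LJ, NM, OA, QR, TM, VC, WJ, XN, YE, YZ
Level 3: BF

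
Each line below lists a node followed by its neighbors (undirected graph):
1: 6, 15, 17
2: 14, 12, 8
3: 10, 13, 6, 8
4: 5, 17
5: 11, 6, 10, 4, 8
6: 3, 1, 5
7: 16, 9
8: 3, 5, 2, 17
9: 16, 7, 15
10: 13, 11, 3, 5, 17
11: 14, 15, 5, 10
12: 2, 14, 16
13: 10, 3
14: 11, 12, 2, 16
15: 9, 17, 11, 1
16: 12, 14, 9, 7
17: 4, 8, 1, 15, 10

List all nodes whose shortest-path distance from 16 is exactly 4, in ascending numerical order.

Level 0: 16
Level 1: 7, 9, 12, 14
Level 2: 2, 11, 15
Level 3: 1, 5, 8, 10, 17
Level 4: 3, 4, 6, 13

3, 4, 6, 13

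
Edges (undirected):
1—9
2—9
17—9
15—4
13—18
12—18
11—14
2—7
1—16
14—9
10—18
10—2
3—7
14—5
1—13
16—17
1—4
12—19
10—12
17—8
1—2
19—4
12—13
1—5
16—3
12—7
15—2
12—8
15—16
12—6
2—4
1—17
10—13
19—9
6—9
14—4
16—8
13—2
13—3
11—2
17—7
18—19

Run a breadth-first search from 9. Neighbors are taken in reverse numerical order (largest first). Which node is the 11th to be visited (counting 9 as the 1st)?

16

Visit 9; enqueue 19, 17, 14, 6, 2, 1 → queue [19, 17, 14, 6, 2, 1]
Visit 19; enqueue 18, 12, 4 → queue [17, 14, 6, 2, 1, 18, 12, 4]
Visit 17; enqueue 16, 8, 7 → queue [14, 6, 2, 1, 18, 12, 4, 16, 8, 7]
Visit 14; enqueue 11, 5 → queue [6, 2, 1, 18, 12, 4, 16, 8, 7, 11, 5]
Visit 6 → queue [2, 1, 18, 12, 4, 16, 8, 7, 11, 5]
Visit 2; enqueue 15, 13, 10 → queue [1, 18, 12, 4, 16, 8, 7, 11, 5, 15, 13, 10]
Visit 1 → queue [18, 12, 4, 16, 8, 7, 11, 5, 15, 13, 10]
Visit 18 → queue [12, 4, 16, 8, 7, 11, 5, 15, 13, 10]
Visit 12 → queue [4, 16, 8, 7, 11, 5, 15, 13, 10]
Visit 4 → queue [16, 8, 7, 11, 5, 15, 13, 10]
Visit 16; enqueue 3 → queue [8, 7, 11, 5, 15, 13, 10, 3]
Visit 8 → queue [7, 11, 5, 15, 13, 10, 3]
Visit 7 → queue [11, 5, 15, 13, 10, 3]
Visit 11 → queue [5, 15, 13, 10, 3]
Visit 5 → queue [15, 13, 10, 3]
Visit 15 → queue [13, 10, 3]
Visit 13 → queue [10, 3]
Visit 10 → queue [3]
Visit 3 → queue []

Visit order: 9, 19, 17, 14, 6, 2, 1, 18, 12, 4, 16, 8, 7, 11, 5, 15, 13, 10, 3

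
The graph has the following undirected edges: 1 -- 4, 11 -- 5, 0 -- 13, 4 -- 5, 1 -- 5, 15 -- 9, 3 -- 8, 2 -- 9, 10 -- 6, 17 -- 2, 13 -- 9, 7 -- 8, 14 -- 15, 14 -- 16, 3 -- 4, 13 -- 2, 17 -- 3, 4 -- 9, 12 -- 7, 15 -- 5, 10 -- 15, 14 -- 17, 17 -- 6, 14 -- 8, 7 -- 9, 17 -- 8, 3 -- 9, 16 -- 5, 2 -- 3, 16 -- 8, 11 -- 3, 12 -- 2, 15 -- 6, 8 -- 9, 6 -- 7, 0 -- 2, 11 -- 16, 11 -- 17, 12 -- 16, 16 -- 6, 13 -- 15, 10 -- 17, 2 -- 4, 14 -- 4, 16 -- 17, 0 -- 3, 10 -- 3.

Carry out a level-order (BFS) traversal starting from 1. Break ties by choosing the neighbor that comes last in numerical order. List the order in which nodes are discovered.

1, 5, 4, 16, 15, 11, 14, 9, 3, 2, 17, 12, 8, 6, 13, 10, 7, 0

Visit 1; enqueue 5, 4 → queue [5, 4]
Visit 5; enqueue 16, 15, 11 → queue [4, 16, 15, 11]
Visit 4; enqueue 14, 9, 3, 2 → queue [16, 15, 11, 14, 9, 3, 2]
Visit 16; enqueue 17, 12, 8, 6 → queue [15, 11, 14, 9, 3, 2, 17, 12, 8, 6]
Visit 15; enqueue 13, 10 → queue [11, 14, 9, 3, 2, 17, 12, 8, 6, 13, 10]
Visit 11 → queue [14, 9, 3, 2, 17, 12, 8, 6, 13, 10]
Visit 14 → queue [9, 3, 2, 17, 12, 8, 6, 13, 10]
Visit 9; enqueue 7 → queue [3, 2, 17, 12, 8, 6, 13, 10, 7]
Visit 3; enqueue 0 → queue [2, 17, 12, 8, 6, 13, 10, 7, 0]
Visit 2 → queue [17, 12, 8, 6, 13, 10, 7, 0]
Visit 17 → queue [12, 8, 6, 13, 10, 7, 0]
Visit 12 → queue [8, 6, 13, 10, 7, 0]
Visit 8 → queue [6, 13, 10, 7, 0]
Visit 6 → queue [13, 10, 7, 0]
Visit 13 → queue [10, 7, 0]
Visit 10 → queue [7, 0]
Visit 7 → queue [0]
Visit 0 → queue []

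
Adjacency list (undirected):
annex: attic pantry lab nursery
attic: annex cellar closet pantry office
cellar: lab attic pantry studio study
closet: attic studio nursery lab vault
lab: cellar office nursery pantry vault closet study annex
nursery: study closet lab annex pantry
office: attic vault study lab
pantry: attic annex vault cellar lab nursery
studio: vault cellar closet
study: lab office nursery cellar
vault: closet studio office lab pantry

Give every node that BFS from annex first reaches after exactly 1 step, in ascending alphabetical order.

Level 0: annex
Level 1: attic, lab, nursery, pantry
Level 2: cellar, closet, office, study, vault
Level 3: studio

attic, lab, nursery, pantry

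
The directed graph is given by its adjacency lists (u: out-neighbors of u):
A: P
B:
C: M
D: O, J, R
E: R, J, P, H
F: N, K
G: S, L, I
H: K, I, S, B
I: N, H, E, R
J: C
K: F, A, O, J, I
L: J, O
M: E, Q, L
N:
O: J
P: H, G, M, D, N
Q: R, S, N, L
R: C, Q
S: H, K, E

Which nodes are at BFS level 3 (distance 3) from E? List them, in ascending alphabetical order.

Level 0: E
Level 1: H, J, P, R
Level 2: B, C, D, G, I, K, M, N, Q, S
Level 3: A, F, L, O

A, F, L, O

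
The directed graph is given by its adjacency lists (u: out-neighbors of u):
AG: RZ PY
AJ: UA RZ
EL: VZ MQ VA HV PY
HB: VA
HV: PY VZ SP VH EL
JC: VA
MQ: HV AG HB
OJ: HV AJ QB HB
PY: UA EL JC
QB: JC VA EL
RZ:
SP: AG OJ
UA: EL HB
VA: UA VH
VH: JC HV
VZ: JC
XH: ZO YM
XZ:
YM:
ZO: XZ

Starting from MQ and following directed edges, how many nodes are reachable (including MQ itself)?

BFS from MQ visits: MQ, AG, HB, HV, PY, RZ, VA, EL, SP, VH, VZ, JC, UA, OJ, AJ, QB
Reachable nodes: 16 of 20 total.

16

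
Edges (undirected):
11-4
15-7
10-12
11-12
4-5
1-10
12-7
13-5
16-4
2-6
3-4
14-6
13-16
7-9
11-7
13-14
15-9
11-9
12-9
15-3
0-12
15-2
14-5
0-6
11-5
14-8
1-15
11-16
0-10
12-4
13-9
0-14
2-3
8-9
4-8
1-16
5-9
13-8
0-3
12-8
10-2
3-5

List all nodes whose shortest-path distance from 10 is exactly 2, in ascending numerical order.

3, 4, 6, 7, 8, 9, 11, 14, 15, 16

Level 0: 10
Level 1: 0, 1, 2, 12
Level 2: 3, 4, 6, 7, 8, 9, 11, 14, 15, 16
Level 3: 5, 13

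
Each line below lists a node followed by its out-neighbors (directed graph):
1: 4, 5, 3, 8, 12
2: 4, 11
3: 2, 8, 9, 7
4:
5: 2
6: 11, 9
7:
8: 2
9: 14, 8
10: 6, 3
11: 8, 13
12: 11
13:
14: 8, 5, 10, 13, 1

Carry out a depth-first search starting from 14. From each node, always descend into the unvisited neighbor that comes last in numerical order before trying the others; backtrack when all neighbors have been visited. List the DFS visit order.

Visit 14
14 → 13
14 → 10
10 → 6
6 → 11
11 → 8
8 → 2
2 → 4
6 → 9
10 → 3
3 → 7
14 → 5
14 → 1
1 → 12

14, 13, 10, 6, 11, 8, 2, 4, 9, 3, 7, 5, 1, 12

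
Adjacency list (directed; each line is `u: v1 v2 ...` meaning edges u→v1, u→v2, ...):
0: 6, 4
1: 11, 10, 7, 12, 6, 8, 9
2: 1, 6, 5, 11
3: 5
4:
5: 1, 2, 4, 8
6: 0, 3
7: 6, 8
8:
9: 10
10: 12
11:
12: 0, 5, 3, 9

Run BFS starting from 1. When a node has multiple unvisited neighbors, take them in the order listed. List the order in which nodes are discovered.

Visit 1; enqueue 11, 10, 7, 12, 6, 8, 9 → queue [11, 10, 7, 12, 6, 8, 9]
Visit 11 → queue [10, 7, 12, 6, 8, 9]
Visit 10 → queue [7, 12, 6, 8, 9]
Visit 7 → queue [12, 6, 8, 9]
Visit 12; enqueue 0, 5, 3 → queue [6, 8, 9, 0, 5, 3]
Visit 6 → queue [8, 9, 0, 5, 3]
Visit 8 → queue [9, 0, 5, 3]
Visit 9 → queue [0, 5, 3]
Visit 0; enqueue 4 → queue [5, 3, 4]
Visit 5; enqueue 2 → queue [3, 4, 2]
Visit 3 → queue [4, 2]
Visit 4 → queue [2]
Visit 2 → queue []

1, 11, 10, 7, 12, 6, 8, 9, 0, 5, 3, 4, 2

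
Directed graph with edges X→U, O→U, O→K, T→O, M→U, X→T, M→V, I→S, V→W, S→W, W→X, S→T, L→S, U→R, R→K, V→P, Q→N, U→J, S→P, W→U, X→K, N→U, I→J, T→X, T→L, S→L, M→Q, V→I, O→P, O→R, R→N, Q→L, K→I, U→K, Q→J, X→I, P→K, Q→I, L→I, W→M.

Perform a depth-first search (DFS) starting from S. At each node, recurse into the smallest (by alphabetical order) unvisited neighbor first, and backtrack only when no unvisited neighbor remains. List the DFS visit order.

S, L, I, J, P, K, T, O, R, N, U, X, W, M, Q, V

Visit S
S → L
L → I
I → J
S → P
P → K
S → T
T → O
O → R
R → N
N → U
T → X
S → W
W → M
M → Q
M → V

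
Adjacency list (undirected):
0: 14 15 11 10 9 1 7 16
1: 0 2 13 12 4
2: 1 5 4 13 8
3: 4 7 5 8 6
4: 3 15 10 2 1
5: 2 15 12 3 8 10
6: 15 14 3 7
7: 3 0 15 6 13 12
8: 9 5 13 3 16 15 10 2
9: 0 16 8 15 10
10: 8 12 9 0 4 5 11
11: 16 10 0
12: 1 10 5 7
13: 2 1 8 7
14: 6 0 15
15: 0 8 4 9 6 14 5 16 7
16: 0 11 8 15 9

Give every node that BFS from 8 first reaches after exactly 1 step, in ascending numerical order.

Level 0: 8
Level 1: 2, 3, 5, 9, 10, 13, 15, 16
Level 2: 0, 1, 4, 6, 7, 11, 12, 14

2, 3, 5, 9, 10, 13, 15, 16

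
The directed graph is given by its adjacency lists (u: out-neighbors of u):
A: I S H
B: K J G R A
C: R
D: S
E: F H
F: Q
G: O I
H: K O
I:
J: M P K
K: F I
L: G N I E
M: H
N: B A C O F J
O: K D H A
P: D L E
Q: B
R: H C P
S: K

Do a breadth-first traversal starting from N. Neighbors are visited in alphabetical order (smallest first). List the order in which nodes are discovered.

N → A → B → C → F → J → O → H → I → S → G → K → R → Q → M → P → D → E → L

Visit N; enqueue A, B, C, F, J, O → queue [A, B, C, F, J, O]
Visit A; enqueue H, I, S → queue [B, C, F, J, O, H, I, S]
Visit B; enqueue G, K, R → queue [C, F, J, O, H, I, S, G, K, R]
Visit C → queue [F, J, O, H, I, S, G, K, R]
Visit F; enqueue Q → queue [J, O, H, I, S, G, K, R, Q]
Visit J; enqueue M, P → queue [O, H, I, S, G, K, R, Q, M, P]
Visit O; enqueue D → queue [H, I, S, G, K, R, Q, M, P, D]
Visit H → queue [I, S, G, K, R, Q, M, P, D]
Visit I → queue [S, G, K, R, Q, M, P, D]
Visit S → queue [G, K, R, Q, M, P, D]
Visit G → queue [K, R, Q, M, P, D]
Visit K → queue [R, Q, M, P, D]
Visit R → queue [Q, M, P, D]
Visit Q → queue [M, P, D]
Visit M → queue [P, D]
Visit P; enqueue E, L → queue [D, E, L]
Visit D → queue [E, L]
Visit E → queue [L]
Visit L → queue []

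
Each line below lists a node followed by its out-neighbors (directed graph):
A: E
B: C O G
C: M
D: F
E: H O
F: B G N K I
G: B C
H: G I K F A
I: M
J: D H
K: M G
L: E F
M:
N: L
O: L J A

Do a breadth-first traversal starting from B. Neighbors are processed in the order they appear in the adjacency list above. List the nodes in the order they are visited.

Visit B; enqueue C, O, G → queue [C, O, G]
Visit C; enqueue M → queue [O, G, M]
Visit O; enqueue L, J, A → queue [G, M, L, J, A]
Visit G → queue [M, L, J, A]
Visit M → queue [L, J, A]
Visit L; enqueue E, F → queue [J, A, E, F]
Visit J; enqueue D, H → queue [A, E, F, D, H]
Visit A → queue [E, F, D, H]
Visit E → queue [F, D, H]
Visit F; enqueue N, K, I → queue [D, H, N, K, I]
Visit D → queue [H, N, K, I]
Visit H → queue [N, K, I]
Visit N → queue [K, I]
Visit K → queue [I]
Visit I → queue []

B -> C -> O -> G -> M -> L -> J -> A -> E -> F -> D -> H -> N -> K -> I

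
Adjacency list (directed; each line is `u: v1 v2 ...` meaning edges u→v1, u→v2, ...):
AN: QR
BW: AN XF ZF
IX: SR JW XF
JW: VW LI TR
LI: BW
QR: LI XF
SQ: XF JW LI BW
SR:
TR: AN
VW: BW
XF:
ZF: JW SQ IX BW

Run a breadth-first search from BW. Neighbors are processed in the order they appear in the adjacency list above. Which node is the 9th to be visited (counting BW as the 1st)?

LI

Visit BW; enqueue AN, XF, ZF → queue [AN, XF, ZF]
Visit AN; enqueue QR → queue [XF, ZF, QR]
Visit XF → queue [ZF, QR]
Visit ZF; enqueue JW, SQ, IX → queue [QR, JW, SQ, IX]
Visit QR; enqueue LI → queue [JW, SQ, IX, LI]
Visit JW; enqueue VW, TR → queue [SQ, IX, LI, VW, TR]
Visit SQ → queue [IX, LI, VW, TR]
Visit IX; enqueue SR → queue [LI, VW, TR, SR]
Visit LI → queue [VW, TR, SR]
Visit VW → queue [TR, SR]
Visit TR → queue [SR]
Visit SR → queue []

Visit order: BW, AN, XF, ZF, QR, JW, SQ, IX, LI, VW, TR, SR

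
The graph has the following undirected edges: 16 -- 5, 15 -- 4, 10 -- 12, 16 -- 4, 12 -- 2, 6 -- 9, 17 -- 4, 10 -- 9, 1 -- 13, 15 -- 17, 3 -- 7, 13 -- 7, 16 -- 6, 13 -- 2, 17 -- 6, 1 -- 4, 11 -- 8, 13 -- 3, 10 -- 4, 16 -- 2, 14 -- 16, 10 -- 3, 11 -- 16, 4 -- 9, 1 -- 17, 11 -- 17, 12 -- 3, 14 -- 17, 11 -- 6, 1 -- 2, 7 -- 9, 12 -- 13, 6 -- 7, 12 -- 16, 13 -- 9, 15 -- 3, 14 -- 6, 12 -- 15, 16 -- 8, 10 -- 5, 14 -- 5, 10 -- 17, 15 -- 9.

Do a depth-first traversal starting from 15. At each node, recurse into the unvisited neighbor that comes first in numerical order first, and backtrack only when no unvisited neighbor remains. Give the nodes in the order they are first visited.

15 -> 3 -> 7 -> 6 -> 9 -> 4 -> 1 -> 2 -> 12 -> 10 -> 5 -> 14 -> 16 -> 8 -> 11 -> 17 -> 13

Visit 15
15 → 3
3 → 7
7 → 6
6 → 9
9 → 4
4 → 1
1 → 2
2 → 12
12 → 10
10 → 5
5 → 14
14 → 16
16 → 8
8 → 11
11 → 17
12 → 13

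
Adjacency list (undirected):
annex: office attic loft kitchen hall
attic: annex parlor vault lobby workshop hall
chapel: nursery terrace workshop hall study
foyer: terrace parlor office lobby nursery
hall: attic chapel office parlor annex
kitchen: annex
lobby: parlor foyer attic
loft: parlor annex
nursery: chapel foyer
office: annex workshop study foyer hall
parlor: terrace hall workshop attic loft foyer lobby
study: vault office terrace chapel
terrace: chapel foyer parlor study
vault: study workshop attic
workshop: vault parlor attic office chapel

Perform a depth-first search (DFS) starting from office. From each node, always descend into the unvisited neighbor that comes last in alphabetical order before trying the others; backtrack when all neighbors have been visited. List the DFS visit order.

office workshop vault study terrace parlor loft annex kitchen hall chapel nursery foyer lobby attic

Visit office
office → workshop
workshop → vault
vault → study
study → terrace
terrace → parlor
parlor → loft
loft → annex
annex → kitchen
annex → hall
hall → chapel
chapel → nursery
nursery → foyer
foyer → lobby
lobby → attic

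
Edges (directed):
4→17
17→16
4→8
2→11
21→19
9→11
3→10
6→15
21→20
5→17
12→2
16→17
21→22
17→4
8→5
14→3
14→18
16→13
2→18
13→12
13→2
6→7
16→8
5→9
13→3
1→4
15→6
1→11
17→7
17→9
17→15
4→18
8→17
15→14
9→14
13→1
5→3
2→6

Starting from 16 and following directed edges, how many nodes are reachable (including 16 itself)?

18

BFS from 16 visits: 16, 8, 13, 17, 5, 1, 2, 3, 12, 4, 7, 9, 15, 11, 6, 18, 10, 14
Reachable nodes: 18 of 22 total.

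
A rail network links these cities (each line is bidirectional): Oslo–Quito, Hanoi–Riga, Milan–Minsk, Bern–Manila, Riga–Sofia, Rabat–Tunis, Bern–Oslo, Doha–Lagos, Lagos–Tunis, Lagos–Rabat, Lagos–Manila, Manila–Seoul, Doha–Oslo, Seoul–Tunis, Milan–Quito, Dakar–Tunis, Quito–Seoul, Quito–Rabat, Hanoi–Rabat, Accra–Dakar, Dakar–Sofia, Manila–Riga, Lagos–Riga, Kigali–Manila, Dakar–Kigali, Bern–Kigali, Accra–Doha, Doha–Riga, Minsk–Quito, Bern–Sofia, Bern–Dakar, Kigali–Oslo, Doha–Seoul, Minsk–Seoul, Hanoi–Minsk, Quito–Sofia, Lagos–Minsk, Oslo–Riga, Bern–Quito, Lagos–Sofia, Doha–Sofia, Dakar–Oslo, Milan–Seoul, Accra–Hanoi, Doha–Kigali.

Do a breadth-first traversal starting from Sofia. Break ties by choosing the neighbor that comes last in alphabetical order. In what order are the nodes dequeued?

Sofia, Riga, Quito, Lagos, Doha, Dakar, Bern, Oslo, Manila, Hanoi, Seoul, Rabat, Minsk, Milan, Tunis, Kigali, Accra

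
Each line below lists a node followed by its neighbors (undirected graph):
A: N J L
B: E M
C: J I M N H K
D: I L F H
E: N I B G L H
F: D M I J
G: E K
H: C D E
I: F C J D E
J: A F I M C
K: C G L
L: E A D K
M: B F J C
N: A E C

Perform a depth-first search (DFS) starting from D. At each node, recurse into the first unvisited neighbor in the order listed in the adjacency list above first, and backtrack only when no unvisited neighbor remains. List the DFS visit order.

D → I → F → M → B → E → N → A → J → C → H → K → G → L

Visit D
D → I
I → F
F → M
M → B
B → E
E → N
N → A
A → J
J → C
C → H
C → K
K → G
K → L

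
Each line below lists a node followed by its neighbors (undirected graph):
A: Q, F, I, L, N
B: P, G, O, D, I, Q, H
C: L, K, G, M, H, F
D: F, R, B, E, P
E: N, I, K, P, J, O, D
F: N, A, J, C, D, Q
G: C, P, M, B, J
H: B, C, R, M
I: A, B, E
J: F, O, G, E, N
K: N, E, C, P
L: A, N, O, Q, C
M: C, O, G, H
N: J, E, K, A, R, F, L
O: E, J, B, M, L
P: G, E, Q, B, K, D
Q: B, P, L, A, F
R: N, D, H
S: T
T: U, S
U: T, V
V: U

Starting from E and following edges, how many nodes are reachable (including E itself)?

18

BFS from E visits: E, N, I, K, P, J, O, D, A, R, F, L, B, C, G, Q, M, H
Reachable nodes: 18 of 22 total.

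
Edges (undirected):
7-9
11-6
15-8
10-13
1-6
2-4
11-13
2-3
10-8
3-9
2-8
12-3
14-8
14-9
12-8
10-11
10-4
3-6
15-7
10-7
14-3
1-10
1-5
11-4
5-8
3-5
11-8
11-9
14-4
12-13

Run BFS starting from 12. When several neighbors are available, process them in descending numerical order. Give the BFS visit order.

Visit 12; enqueue 13, 8, 3 → queue [13, 8, 3]
Visit 13; enqueue 11, 10 → queue [8, 3, 11, 10]
Visit 8; enqueue 15, 14, 5, 2 → queue [3, 11, 10, 15, 14, 5, 2]
Visit 3; enqueue 9, 6 → queue [11, 10, 15, 14, 5, 2, 9, 6]
Visit 11; enqueue 4 → queue [10, 15, 14, 5, 2, 9, 6, 4]
Visit 10; enqueue 7, 1 → queue [15, 14, 5, 2, 9, 6, 4, 7, 1]
Visit 15 → queue [14, 5, 2, 9, 6, 4, 7, 1]
Visit 14 → queue [5, 2, 9, 6, 4, 7, 1]
Visit 5 → queue [2, 9, 6, 4, 7, 1]
Visit 2 → queue [9, 6, 4, 7, 1]
Visit 9 → queue [6, 4, 7, 1]
Visit 6 → queue [4, 7, 1]
Visit 4 → queue [7, 1]
Visit 7 → queue [1]
Visit 1 → queue []

12, 13, 8, 3, 11, 10, 15, 14, 5, 2, 9, 6, 4, 7, 1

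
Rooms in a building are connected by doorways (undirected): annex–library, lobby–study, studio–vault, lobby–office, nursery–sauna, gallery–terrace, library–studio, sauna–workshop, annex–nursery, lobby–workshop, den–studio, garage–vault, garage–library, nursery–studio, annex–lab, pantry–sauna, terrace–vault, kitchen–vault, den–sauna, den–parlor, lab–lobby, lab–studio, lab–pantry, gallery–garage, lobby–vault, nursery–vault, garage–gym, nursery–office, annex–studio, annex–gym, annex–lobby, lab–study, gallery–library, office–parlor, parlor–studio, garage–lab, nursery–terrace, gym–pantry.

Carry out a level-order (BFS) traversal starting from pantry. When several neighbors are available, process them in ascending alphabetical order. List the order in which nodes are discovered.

pantry -> gym -> lab -> sauna -> annex -> garage -> lobby -> studio -> study -> den -> nursery -> workshop -> library -> gallery -> vault -> office -> parlor -> terrace -> kitchen

Visit pantry; enqueue gym, lab, sauna → queue [gym, lab, sauna]
Visit gym; enqueue annex, garage → queue [lab, sauna, annex, garage]
Visit lab; enqueue lobby, studio, study → queue [sauna, annex, garage, lobby, studio, study]
Visit sauna; enqueue den, nursery, workshop → queue [annex, garage, lobby, studio, study, den, nursery, workshop]
Visit annex; enqueue library → queue [garage, lobby, studio, study, den, nursery, workshop, library]
Visit garage; enqueue gallery, vault → queue [lobby, studio, study, den, nursery, workshop, library, gallery, vault]
Visit lobby; enqueue office → queue [studio, study, den, nursery, workshop, library, gallery, vault, office]
Visit studio; enqueue parlor → queue [study, den, nursery, workshop, library, gallery, vault, office, parlor]
Visit study → queue [den, nursery, workshop, library, gallery, vault, office, parlor]
Visit den → queue [nursery, workshop, library, gallery, vault, office, parlor]
Visit nursery; enqueue terrace → queue [workshop, library, gallery, vault, office, parlor, terrace]
Visit workshop → queue [library, gallery, vault, office, parlor, terrace]
Visit library → queue [gallery, vault, office, parlor, terrace]
Visit gallery → queue [vault, office, parlor, terrace]
Visit vault; enqueue kitchen → queue [office, parlor, terrace, kitchen]
Visit office → queue [parlor, terrace, kitchen]
Visit parlor → queue [terrace, kitchen]
Visit terrace → queue [kitchen]
Visit kitchen → queue []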